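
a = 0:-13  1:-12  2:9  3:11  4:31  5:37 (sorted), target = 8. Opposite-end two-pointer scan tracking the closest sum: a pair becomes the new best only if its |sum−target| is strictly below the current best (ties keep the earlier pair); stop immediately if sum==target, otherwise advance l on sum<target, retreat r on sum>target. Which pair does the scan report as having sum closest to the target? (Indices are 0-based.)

pair (-12, 11) with sum -1 (|Δ|=9)

[0,5] -13+37=24 d=16 * → r--
[0,4] -13+31=18 d=10 * → r--
[0,3] -13+11=-2 d=10 → l++
[1,3] -12+11=-1 d=9 * → l++
[2,3] 9+11=20 d=12 → r--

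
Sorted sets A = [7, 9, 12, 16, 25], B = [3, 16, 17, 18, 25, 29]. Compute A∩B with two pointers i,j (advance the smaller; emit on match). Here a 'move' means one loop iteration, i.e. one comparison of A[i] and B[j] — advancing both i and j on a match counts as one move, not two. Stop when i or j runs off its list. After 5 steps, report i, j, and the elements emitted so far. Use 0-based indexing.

i=0 j=0: 7>3, j++
i=0 j=1: 7<16, i++
i=1 j=1: 9<16, i++
i=2 j=1: 12<16, i++
i=3 j=1: 16==16 emit, i++,j++

i=4, j=2, emitted=[16]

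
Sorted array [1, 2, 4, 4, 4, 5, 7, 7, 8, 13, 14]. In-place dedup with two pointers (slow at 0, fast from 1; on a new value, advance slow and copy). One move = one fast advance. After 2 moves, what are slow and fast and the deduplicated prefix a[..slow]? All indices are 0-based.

slow=0 fast=1: a[fast]=2≠a[slow]=1 write a[1]=2, slow++,fast++
slow=1 fast=2: a[fast]=4≠a[slow]=2 write a[2]=4, slow++,fast++

slow=2, fast=3, prefix=[1, 2, 4]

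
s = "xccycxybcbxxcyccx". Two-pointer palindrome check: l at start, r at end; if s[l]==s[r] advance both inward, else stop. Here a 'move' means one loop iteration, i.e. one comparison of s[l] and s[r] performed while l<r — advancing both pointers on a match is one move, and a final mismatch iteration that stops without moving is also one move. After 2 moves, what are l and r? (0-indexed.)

l=2, r=14

l=0 r=16: 'x'=='x', l++,r--
l=1 r=15: 'c'=='c', l++,r--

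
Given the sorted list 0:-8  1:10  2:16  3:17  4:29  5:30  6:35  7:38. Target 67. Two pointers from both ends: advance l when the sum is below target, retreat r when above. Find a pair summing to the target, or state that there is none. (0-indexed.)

l=0 r=7: -8+38=30 <67, l++
l=1 r=7: 10+38=48 <67, l++
l=2 r=7: 16+38=54 <67, l++
l=3 r=7: 17+38=55 <67, l++
l=4 r=7: 29+38=67, found

(29, 38)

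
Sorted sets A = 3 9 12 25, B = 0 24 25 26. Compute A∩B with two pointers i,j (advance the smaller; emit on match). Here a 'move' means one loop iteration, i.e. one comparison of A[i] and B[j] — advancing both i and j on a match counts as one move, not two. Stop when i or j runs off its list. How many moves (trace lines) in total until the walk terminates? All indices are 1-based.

6 moves

i=1 j=1: 3>0, j++
i=1 j=2: 3<24, i++
i=2 j=2: 9<24, i++
i=3 j=2: 12<24, i++
i=4 j=2: 25>24, j++
i=4 j=3: 25==25 emit, i++,j++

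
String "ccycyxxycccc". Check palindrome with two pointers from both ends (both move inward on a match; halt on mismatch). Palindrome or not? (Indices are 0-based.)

not a palindrome (mismatch at 2,9)

l=0 r=11: 'c'=='c', l++,r--
l=1 r=10: 'c'=='c', l++,r--
l=2 r=9: 'y'!='c', stop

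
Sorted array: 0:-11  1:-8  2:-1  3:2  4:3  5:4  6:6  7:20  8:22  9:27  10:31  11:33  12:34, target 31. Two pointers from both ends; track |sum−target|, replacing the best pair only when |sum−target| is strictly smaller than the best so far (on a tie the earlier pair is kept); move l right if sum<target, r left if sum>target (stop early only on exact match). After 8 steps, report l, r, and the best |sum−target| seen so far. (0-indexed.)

l=5, r=9, best |Δ|=1

l=0 r=12: -11+34=23 d=8 *, l++
l=1 r=12: -8+34=26 d=5 *, l++
l=2 r=12: -1+34=33 d=2 *, r--
l=2 r=11: -1+33=32 d=1 *, r--
l=2 r=10: -1+31=30 d=1, l++
l=3 r=10: 2+31=33 d=2, r--
l=3 r=9: 2+27=29 d=2, l++
l=4 r=9: 3+27=30 d=1, l++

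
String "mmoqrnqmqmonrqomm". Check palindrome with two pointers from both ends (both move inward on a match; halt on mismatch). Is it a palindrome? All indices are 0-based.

not a palindrome (mismatch at 6,10)

l=0 r=16: 'm'=='m', l++,r--
l=1 r=15: 'm'=='m', l++,r--
l=2 r=14: 'o'=='o', l++,r--
l=3 r=13: 'q'=='q', l++,r--
l=4 r=12: 'r'=='r', l++,r--
l=5 r=11: 'n'=='n', l++,r--
l=6 r=10: 'q'!='o', stop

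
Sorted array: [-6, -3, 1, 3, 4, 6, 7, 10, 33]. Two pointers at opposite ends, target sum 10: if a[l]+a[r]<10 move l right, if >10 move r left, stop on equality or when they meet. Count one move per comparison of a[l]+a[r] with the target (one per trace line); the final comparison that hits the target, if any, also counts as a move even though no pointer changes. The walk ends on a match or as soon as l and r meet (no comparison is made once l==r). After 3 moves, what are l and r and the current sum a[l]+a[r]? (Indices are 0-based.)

l=0 r=8: -6+33=27 >10, r--
l=0 r=7: -6+10=4 <10, l++
l=1 r=7: -3+10=7 <10, l++

l=2, r=7, sum=11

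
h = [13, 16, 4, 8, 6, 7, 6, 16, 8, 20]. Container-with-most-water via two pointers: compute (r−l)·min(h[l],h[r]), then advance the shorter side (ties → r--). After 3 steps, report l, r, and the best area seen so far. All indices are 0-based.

l=3, r=9, best area=128

l=0 r=9: min(13,20)*9=117 best=117 *, l++
l=1 r=9: min(16,20)*8=128 best=128 *, l++
l=2 r=9: min(4,20)*7=28 best=128, l++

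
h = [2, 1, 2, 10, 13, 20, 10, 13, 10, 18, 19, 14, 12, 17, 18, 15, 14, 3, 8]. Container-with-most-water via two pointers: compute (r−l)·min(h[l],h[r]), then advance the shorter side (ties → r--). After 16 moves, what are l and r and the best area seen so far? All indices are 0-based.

l=0 r=18: min(2,8)*18=36 best=36 *, l++
l=1 r=18: min(1,8)*17=17 best=36, l++
l=2 r=18: min(2,8)*16=32 best=36, l++
l=3 r=18: min(10,8)*15=120 best=120 *, r--
l=3 r=17: min(10,3)*14=42 best=120, r--
l=3 r=16: min(10,14)*13=130 best=130 *, l++
l=4 r=16: min(13,14)*12=156 best=156 *, l++
l=5 r=16: min(20,14)*11=154 best=156, r--
l=5 r=15: min(20,15)*10=150 best=156, r--
l=5 r=14: min(20,18)*9=162 best=162 *, r--
l=5 r=13: min(20,17)*8=136 best=162, r--
l=5 r=12: min(20,12)*7=84 best=162, r--
l=5 r=11: min(20,14)*6=84 best=162, r--
l=5 r=10: min(20,19)*5=95 best=162, r--
l=5 r=9: min(20,18)*4=72 best=162, r--
l=5 r=8: min(20,10)*3=30 best=162, r--

l=5, r=7, best area=162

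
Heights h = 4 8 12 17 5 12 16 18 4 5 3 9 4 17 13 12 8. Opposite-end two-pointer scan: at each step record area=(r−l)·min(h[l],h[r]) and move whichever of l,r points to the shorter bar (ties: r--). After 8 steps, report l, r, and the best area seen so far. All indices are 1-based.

[1,17] min(4,8)*16=64 best=64 * → l++
[2,17] min(8,8)*15=120 best=120 * → r--
[2,16] min(8,12)*14=112 best=120 → l++
[3,16] min(12,12)*13=156 best=156 * → r--
[3,15] min(12,13)*12=144 best=156 → l++
[4,15] min(17,13)*11=143 best=156 → r--
[4,14] min(17,17)*10=170 best=170 * → r--
[4,13] min(17,4)*9=36 best=170 → r--

l=4, r=12, best area=170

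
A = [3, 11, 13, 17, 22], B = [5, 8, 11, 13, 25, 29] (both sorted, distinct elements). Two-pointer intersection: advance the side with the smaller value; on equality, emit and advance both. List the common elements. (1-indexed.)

intersection = [11, 13]

[i=1,j=1] 3<5 → i++
[i=2,j=1] 11>5 → j++
[i=2,j=2] 11>8 → j++
[i=2,j=3] 11==11 emit → i++,j++
[i=3,j=4] 13==13 emit → i++,j++
[i=4,j=5] 17<25 → i++
[i=5,j=5] 22<25 → i++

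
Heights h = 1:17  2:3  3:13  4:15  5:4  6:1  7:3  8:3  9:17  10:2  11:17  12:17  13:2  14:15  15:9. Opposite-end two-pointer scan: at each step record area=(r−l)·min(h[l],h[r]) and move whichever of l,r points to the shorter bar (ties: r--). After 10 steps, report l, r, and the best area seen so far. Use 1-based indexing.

[1,15] min(17,9)*14=126 best=126 * → r--
[1,14] min(17,15)*13=195 best=195 * → r--
[1,13] min(17,2)*12=24 best=195 → r--
[1,12] min(17,17)*11=187 best=195 → r--
[1,11] min(17,17)*10=170 best=195 → r--
[1,10] min(17,2)*9=18 best=195 → r--
[1,9] min(17,17)*8=136 best=195 → r--
[1,8] min(17,3)*7=21 best=195 → r--
[1,7] min(17,3)*6=18 best=195 → r--
[1,6] min(17,1)*5=5 best=195 → r--

l=1, r=5, best area=195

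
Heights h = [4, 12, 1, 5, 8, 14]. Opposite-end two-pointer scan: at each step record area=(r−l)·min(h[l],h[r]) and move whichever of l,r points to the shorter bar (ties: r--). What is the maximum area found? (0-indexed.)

max area = 48

[0,5] min(4,14)*5=20 best=20 * → l++
[1,5] min(12,14)*4=48 best=48 * → l++
[2,5] min(1,14)*3=3 best=48 → l++
[3,5] min(5,14)*2=10 best=48 → l++
[4,5] min(8,14)*1=8 best=48 → l++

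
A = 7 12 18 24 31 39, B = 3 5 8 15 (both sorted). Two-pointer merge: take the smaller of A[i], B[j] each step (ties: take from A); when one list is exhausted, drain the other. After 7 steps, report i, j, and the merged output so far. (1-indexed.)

[i=1,j=1] A[i]=7>B[j]=3 take 3 → j++
[i=1,j=2] A[i]=7>B[j]=5 take 5 → j++
[i=1,j=3] A[i]=7<=B[j]=8 take 7 → i++
[i=2,j=3] A[i]=12>B[j]=8 take 8 → j++
[i=2,j=4] A[i]=12<=B[j]=15 take 12 → i++
[i=3,j=4] A[i]=18>B[j]=15 take 15 → j++
[i=3,j=5] B done, take A[i]=18 → i++

i=4, j=5, merged so far=[3, 5, 7, 8, 12, 15, 18]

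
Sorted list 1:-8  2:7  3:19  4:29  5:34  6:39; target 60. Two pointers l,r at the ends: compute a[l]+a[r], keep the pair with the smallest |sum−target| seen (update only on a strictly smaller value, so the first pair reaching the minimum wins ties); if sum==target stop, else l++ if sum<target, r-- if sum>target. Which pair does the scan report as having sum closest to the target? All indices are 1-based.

pair (19, 39) with sum 58 (|Δ|=2)

[1,6] -8+39=31 d=29 * → l++
[2,6] 7+39=46 d=14 * → l++
[3,6] 19+39=58 d=2 * → l++
[4,6] 29+39=68 d=8 → r--
[4,5] 29+34=63 d=3 → r--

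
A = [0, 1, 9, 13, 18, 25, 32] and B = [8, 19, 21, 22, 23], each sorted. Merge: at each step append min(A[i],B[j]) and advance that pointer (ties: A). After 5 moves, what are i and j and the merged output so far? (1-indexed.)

[i=1,j=1] A[i]=0<=B[j]=8 take 0 → i++
[i=2,j=1] A[i]=1<=B[j]=8 take 1 → i++
[i=3,j=1] A[i]=9>B[j]=8 take 8 → j++
[i=3,j=2] A[i]=9<=B[j]=19 take 9 → i++
[i=4,j=2] A[i]=13<=B[j]=19 take 13 → i++

i=5, j=2, merged so far=[0, 1, 8, 9, 13]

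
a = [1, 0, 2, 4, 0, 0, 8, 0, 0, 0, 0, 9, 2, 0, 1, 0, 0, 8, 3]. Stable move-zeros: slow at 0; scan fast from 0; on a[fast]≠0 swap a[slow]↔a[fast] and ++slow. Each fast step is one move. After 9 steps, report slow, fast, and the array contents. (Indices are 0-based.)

slow=4, fast=9, a=[1, 2, 4, 8, 0, 0, 0, 0, 0, 0, 0, 9, 2, 0, 1, 0, 0, 8, 3]

(s=0,f=0) a[fast]=1≠0 swap→a[0]=1 → slow++,fast++
(s=1,f=1) a[fast]=0 → fast++
(s=1,f=2) a[fast]=2≠0 swap→a[1]=2 → slow++,fast++
(s=2,f=3) a[fast]=4≠0 swap→a[2]=4 → slow++,fast++
(s=3,f=4) a[fast]=0 → fast++
(s=3,f=5) a[fast]=0 → fast++
(s=3,f=6) a[fast]=8≠0 swap→a[3]=8 → slow++,fast++
(s=4,f=7) a[fast]=0 → fast++
(s=4,f=8) a[fast]=0 → fast++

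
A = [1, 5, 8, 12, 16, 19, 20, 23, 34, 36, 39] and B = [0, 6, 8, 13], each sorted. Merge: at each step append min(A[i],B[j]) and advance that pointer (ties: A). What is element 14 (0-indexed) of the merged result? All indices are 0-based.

merged[14] = 39

[i=0,j=0] A[i]=1>B[j]=0 take 0 → j++
[i=0,j=1] A[i]=1<=B[j]=6 take 1 → i++
[i=1,j=1] A[i]=5<=B[j]=6 take 5 → i++
[i=2,j=1] A[i]=8>B[j]=6 take 6 → j++
[i=2,j=2] A[i]=8<=B[j]=8 take 8 → i++
[i=3,j=2] A[i]=12>B[j]=8 take 8 → j++
[i=3,j=3] A[i]=12<=B[j]=13 take 12 → i++
[i=4,j=3] A[i]=16>B[j]=13 take 13 → j++
[i=4,j=4] B done, take A[i]=16 → i++
[i=5,j=4] B done, take A[i]=19 → i++
[i=6,j=4] B done, take A[i]=20 → i++
[i=7,j=4] B done, take A[i]=23 → i++
[i=8,j=4] B done, take A[i]=34 → i++
[i=9,j=4] B done, take A[i]=36 → i++
[i=10,j=4] B done, take A[i]=39 → i++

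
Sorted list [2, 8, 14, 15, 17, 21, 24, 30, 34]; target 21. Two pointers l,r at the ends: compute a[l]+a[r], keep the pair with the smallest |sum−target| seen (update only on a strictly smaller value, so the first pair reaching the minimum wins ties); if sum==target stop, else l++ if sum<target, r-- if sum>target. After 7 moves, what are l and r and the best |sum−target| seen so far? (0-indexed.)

l=1, r=2, best |Δ|=2

[0,8] 2+34=36 d=15 * → r--
[0,7] 2+30=32 d=11 * → r--
[0,6] 2+24=26 d=5 * → r--
[0,5] 2+21=23 d=2 * → r--
[0,4] 2+17=19 d=2 → l++
[1,4] 8+17=25 d=4 → r--
[1,3] 8+15=23 d=2 → r--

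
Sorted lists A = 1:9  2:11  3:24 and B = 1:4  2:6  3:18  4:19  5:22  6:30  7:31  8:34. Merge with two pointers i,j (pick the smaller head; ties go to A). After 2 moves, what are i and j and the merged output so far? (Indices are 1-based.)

i=1, j=3, merged so far=[4, 6]

[i=1,j=1] A[i]=9>B[j]=4 take 4 → j++
[i=1,j=2] A[i]=9>B[j]=6 take 6 → j++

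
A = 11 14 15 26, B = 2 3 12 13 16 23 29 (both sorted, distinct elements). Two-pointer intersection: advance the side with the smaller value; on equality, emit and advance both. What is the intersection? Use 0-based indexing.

intersection = []

[i=0,j=0] 11>2 → j++
[i=0,j=1] 11>3 → j++
[i=0,j=2] 11<12 → i++
[i=1,j=2] 14>12 → j++
[i=1,j=3] 14>13 → j++
[i=1,j=4] 14<16 → i++
[i=2,j=4] 15<16 → i++
[i=3,j=4] 26>16 → j++
[i=3,j=5] 26>23 → j++
[i=3,j=6] 26<29 → i++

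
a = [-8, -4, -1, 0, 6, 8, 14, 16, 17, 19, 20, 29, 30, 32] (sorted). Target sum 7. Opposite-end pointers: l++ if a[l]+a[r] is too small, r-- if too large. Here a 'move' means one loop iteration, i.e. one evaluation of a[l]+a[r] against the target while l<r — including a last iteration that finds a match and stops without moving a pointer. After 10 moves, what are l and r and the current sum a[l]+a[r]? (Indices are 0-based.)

l=2, r=5, sum=7

[0,13] -8+32=24 >7 → r--
[0,12] -8+30=22 >7 → r--
[0,11] -8+29=21 >7 → r--
[0,10] -8+20=12 >7 → r--
[0,9] -8+19=11 >7 → r--
[0,8] -8+17=9 >7 → r--
[0,7] -8+16=8 >7 → r--
[0,6] -8+14=6 <7 → l++
[1,6] -4+14=10 >7 → r--
[1,5] -4+8=4 <7 → l++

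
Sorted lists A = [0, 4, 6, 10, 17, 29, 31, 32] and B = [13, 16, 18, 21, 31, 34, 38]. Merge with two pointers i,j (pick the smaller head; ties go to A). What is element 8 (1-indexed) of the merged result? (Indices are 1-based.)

merged[8] = 18

i=1 j=1: A[i]=0<=B[j]=13 take 0, i++
i=2 j=1: A[i]=4<=B[j]=13 take 4, i++
i=3 j=1: A[i]=6<=B[j]=13 take 6, i++
i=4 j=1: A[i]=10<=B[j]=13 take 10, i++
i=5 j=1: A[i]=17>B[j]=13 take 13, j++
i=5 j=2: A[i]=17>B[j]=16 take 16, j++
i=5 j=3: A[i]=17<=B[j]=18 take 17, i++
i=6 j=3: A[i]=29>B[j]=18 take 18, j++
i=6 j=4: A[i]=29>B[j]=21 take 21, j++
i=6 j=5: A[i]=29<=B[j]=31 take 29, i++
i=7 j=5: A[i]=31<=B[j]=31 take 31, i++
i=8 j=5: A[i]=32>B[j]=31 take 31, j++
i=8 j=6: A[i]=32<=B[j]=34 take 32, i++
i=9 j=6: A done, take B[j]=34, j++
i=9 j=7: A done, take B[j]=38, j++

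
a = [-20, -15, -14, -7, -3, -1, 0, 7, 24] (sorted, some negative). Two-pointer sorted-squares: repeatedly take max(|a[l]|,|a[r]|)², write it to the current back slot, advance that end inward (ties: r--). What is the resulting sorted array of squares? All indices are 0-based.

[0, 1, 9, 49, 49, 196, 225, 400, 576]

l=0 r=8: |-20|<=|24| out[8]=576, r--
l=0 r=7: |-20|>|7| out[7]=400, l++
l=1 r=7: |-15|>|7| out[6]=225, l++
l=2 r=7: |-14|>|7| out[5]=196, l++
l=3 r=7: |-7|<=|7| out[4]=49, r--
l=3 r=6: |-7|>|0| out[3]=49, l++
l=4 r=6: |-3|>|0| out[2]=9, l++
l=5 r=6: |-1|>|0| out[1]=1, l++
l=6 r=6: |0|<=|0| out[0]=0, r--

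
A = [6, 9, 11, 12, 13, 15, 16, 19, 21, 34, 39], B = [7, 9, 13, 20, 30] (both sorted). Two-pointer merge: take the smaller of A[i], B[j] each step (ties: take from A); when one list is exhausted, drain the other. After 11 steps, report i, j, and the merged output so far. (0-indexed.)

i=8, j=3, merged so far=[6, 7, 9, 9, 11, 12, 13, 13, 15, 16, 19]

[i=0,j=0] A[i]=6<=B[j]=7 take 6 → i++
[i=1,j=0] A[i]=9>B[j]=7 take 7 → j++
[i=1,j=1] A[i]=9<=B[j]=9 take 9 → i++
[i=2,j=1] A[i]=11>B[j]=9 take 9 → j++
[i=2,j=2] A[i]=11<=B[j]=13 take 11 → i++
[i=3,j=2] A[i]=12<=B[j]=13 take 12 → i++
[i=4,j=2] A[i]=13<=B[j]=13 take 13 → i++
[i=5,j=2] A[i]=15>B[j]=13 take 13 → j++
[i=5,j=3] A[i]=15<=B[j]=20 take 15 → i++
[i=6,j=3] A[i]=16<=B[j]=20 take 16 → i++
[i=7,j=3] A[i]=19<=B[j]=20 take 19 → i++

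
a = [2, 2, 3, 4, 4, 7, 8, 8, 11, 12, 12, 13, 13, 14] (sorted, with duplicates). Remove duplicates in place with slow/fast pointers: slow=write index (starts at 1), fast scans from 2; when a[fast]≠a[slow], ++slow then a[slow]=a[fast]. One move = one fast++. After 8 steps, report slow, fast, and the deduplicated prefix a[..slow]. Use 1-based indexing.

slow=6, fast=10, prefix=[2, 3, 4, 7, 8, 11]

(s=1,f=2) a[fast]=2=a[slow] dup → fast++
(s=1,f=3) a[fast]=3≠a[slow]=2 write a[2]=3 → slow++,fast++
(s=2,f=4) a[fast]=4≠a[slow]=3 write a[3]=4 → slow++,fast++
(s=3,f=5) a[fast]=4=a[slow] dup → fast++
(s=3,f=6) a[fast]=7≠a[slow]=4 write a[4]=7 → slow++,fast++
(s=4,f=7) a[fast]=8≠a[slow]=7 write a[5]=8 → slow++,fast++
(s=5,f=8) a[fast]=8=a[slow] dup → fast++
(s=5,f=9) a[fast]=11≠a[slow]=8 write a[6]=11 → slow++,fast++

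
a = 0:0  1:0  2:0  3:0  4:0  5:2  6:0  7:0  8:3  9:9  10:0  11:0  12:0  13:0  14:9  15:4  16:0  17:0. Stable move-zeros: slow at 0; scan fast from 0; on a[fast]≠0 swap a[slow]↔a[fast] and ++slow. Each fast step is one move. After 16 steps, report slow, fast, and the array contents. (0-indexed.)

slow=5, fast=16, a=[2, 3, 9, 9, 4, 0, 0, 0, 0, 0, 0, 0, 0, 0, 0, 0, 0, 0]

slow=0 fast=0: a[fast]=0, fast++
slow=0 fast=1: a[fast]=0, fast++
slow=0 fast=2: a[fast]=0, fast++
slow=0 fast=3: a[fast]=0, fast++
slow=0 fast=4: a[fast]=0, fast++
slow=0 fast=5: a[fast]=2≠0 swap→a[0]=2, slow++,fast++
slow=1 fast=6: a[fast]=0, fast++
slow=1 fast=7: a[fast]=0, fast++
slow=1 fast=8: a[fast]=3≠0 swap→a[1]=3, slow++,fast++
slow=2 fast=9: a[fast]=9≠0 swap→a[2]=9, slow++,fast++
slow=3 fast=10: a[fast]=0, fast++
slow=3 fast=11: a[fast]=0, fast++
slow=3 fast=12: a[fast]=0, fast++
slow=3 fast=13: a[fast]=0, fast++
slow=3 fast=14: a[fast]=9≠0 swap→a[3]=9, slow++,fast++
slow=4 fast=15: a[fast]=4≠0 swap→a[4]=4, slow++,fast++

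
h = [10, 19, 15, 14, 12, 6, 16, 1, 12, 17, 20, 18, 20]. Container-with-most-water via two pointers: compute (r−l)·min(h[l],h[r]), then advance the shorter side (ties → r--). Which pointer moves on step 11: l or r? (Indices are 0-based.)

l=0 r=12: min(10,20)*12=120 best=120 *, l++
l=1 r=12: min(19,20)*11=209 best=209 *, l++
l=2 r=12: min(15,20)*10=150 best=209, l++
l=3 r=12: min(14,20)*9=126 best=209, l++
l=4 r=12: min(12,20)*8=96 best=209, l++
l=5 r=12: min(6,20)*7=42 best=209, l++
l=6 r=12: min(16,20)*6=96 best=209, l++
l=7 r=12: min(1,20)*5=5 best=209, l++
l=8 r=12: min(12,20)*4=48 best=209, l++
l=9 r=12: min(17,20)*3=51 best=209, l++
l=10 r=12: min(20,20)*2=40 best=209, r--

r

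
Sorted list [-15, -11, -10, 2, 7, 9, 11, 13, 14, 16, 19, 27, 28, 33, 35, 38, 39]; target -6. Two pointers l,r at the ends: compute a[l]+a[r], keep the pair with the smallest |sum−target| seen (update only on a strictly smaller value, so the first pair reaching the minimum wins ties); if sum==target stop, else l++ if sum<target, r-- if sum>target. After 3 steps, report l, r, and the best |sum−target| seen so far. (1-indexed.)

l=1, r=14, best |Δ|=26

l=1 r=17: -15+39=24 d=30 *, r--
l=1 r=16: -15+38=23 d=29 *, r--
l=1 r=15: -15+35=20 d=26 *, r--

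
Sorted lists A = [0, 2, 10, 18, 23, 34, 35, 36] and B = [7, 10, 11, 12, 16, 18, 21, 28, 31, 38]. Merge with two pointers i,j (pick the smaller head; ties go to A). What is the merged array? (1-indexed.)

[0, 2, 7, 10, 10, 11, 12, 16, 18, 18, 21, 23, 28, 31, 34, 35, 36, 38]

[i=1,j=1] A[i]=0<=B[j]=7 take 0 → i++
[i=2,j=1] A[i]=2<=B[j]=7 take 2 → i++
[i=3,j=1] A[i]=10>B[j]=7 take 7 → j++
[i=3,j=2] A[i]=10<=B[j]=10 take 10 → i++
[i=4,j=2] A[i]=18>B[j]=10 take 10 → j++
[i=4,j=3] A[i]=18>B[j]=11 take 11 → j++
[i=4,j=4] A[i]=18>B[j]=12 take 12 → j++
[i=4,j=5] A[i]=18>B[j]=16 take 16 → j++
[i=4,j=6] A[i]=18<=B[j]=18 take 18 → i++
[i=5,j=6] A[i]=23>B[j]=18 take 18 → j++
[i=5,j=7] A[i]=23>B[j]=21 take 21 → j++
[i=5,j=8] A[i]=23<=B[j]=28 take 23 → i++
[i=6,j=8] A[i]=34>B[j]=28 take 28 → j++
[i=6,j=9] A[i]=34>B[j]=31 take 31 → j++
[i=6,j=10] A[i]=34<=B[j]=38 take 34 → i++
[i=7,j=10] A[i]=35<=B[j]=38 take 35 → i++
[i=8,j=10] A[i]=36<=B[j]=38 take 36 → i++
[i=9,j=10] A done, take B[j]=38 → j++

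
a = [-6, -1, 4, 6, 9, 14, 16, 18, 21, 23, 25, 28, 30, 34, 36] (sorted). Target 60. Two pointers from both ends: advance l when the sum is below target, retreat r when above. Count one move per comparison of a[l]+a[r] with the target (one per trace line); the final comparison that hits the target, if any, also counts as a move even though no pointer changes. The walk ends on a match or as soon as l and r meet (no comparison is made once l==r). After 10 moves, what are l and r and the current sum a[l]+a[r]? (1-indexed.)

l=11, r=15, sum=61

l=1 r=15: -6+36=30 <60, l++
l=2 r=15: -1+36=35 <60, l++
l=3 r=15: 4+36=40 <60, l++
l=4 r=15: 6+36=42 <60, l++
l=5 r=15: 9+36=45 <60, l++
l=6 r=15: 14+36=50 <60, l++
l=7 r=15: 16+36=52 <60, l++
l=8 r=15: 18+36=54 <60, l++
l=9 r=15: 21+36=57 <60, l++
l=10 r=15: 23+36=59 <60, l++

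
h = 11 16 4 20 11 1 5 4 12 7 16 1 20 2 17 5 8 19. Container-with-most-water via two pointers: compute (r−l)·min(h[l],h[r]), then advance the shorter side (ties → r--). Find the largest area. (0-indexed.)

[0,17] min(11,19)*17=187 best=187 * → l++
[1,17] min(16,19)*16=256 best=256 * → l++
[2,17] min(4,19)*15=60 best=256 → l++
[3,17] min(20,19)*14=266 best=266 * → r--
[3,16] min(20,8)*13=104 best=266 → r--
[3,15] min(20,5)*12=60 best=266 → r--
[3,14] min(20,17)*11=187 best=266 → r--
[3,13] min(20,2)*10=20 best=266 → r--
[3,12] min(20,20)*9=180 best=266 → r--
[3,11] min(20,1)*8=8 best=266 → r--
[3,10] min(20,16)*7=112 best=266 → r--
[3,9] min(20,7)*6=42 best=266 → r--
[3,8] min(20,12)*5=60 best=266 → r--
[3,7] min(20,4)*4=16 best=266 → r--
[3,6] min(20,5)*3=15 best=266 → r--
[3,5] min(20,1)*2=2 best=266 → r--
[3,4] min(20,11)*1=11 best=266 → r--

max area = 266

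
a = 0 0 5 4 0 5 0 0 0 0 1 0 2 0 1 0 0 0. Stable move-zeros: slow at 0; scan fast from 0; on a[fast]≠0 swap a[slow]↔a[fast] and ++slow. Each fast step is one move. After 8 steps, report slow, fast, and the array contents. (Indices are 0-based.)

slow=3, fast=8, a=[5, 4, 5, 0, 0, 0, 0, 0, 0, 0, 1, 0, 2, 0, 1, 0, 0, 0]

slow=0 fast=0: a[fast]=0, fast++
slow=0 fast=1: a[fast]=0, fast++
slow=0 fast=2: a[fast]=5≠0 swap→a[0]=5, slow++,fast++
slow=1 fast=3: a[fast]=4≠0 swap→a[1]=4, slow++,fast++
slow=2 fast=4: a[fast]=0, fast++
slow=2 fast=5: a[fast]=5≠0 swap→a[2]=5, slow++,fast++
slow=3 fast=6: a[fast]=0, fast++
slow=3 fast=7: a[fast]=0, fast++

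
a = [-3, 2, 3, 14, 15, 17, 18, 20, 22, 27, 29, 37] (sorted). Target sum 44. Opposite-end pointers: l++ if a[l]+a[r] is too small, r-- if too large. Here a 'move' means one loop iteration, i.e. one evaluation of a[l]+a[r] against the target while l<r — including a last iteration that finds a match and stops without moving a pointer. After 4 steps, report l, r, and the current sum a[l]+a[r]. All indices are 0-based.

[0,11] -3+37=34 <44 → l++
[1,11] 2+37=39 <44 → l++
[2,11] 3+37=40 <44 → l++
[3,11] 14+37=51 >44 → r--

l=3, r=10, sum=43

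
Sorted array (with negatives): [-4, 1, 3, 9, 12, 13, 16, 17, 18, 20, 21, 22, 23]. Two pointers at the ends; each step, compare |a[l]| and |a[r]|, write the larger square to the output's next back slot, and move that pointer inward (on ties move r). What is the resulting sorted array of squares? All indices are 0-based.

l=0 r=12: |-4|<=|23| out[12]=529, r--
l=0 r=11: |-4|<=|22| out[11]=484, r--
l=0 r=10: |-4|<=|21| out[10]=441, r--
l=0 r=9: |-4|<=|20| out[9]=400, r--
l=0 r=8: |-4|<=|18| out[8]=324, r--
l=0 r=7: |-4|<=|17| out[7]=289, r--
l=0 r=6: |-4|<=|16| out[6]=256, r--
l=0 r=5: |-4|<=|13| out[5]=169, r--
l=0 r=4: |-4|<=|12| out[4]=144, r--
l=0 r=3: |-4|<=|9| out[3]=81, r--
l=0 r=2: |-4|>|3| out[2]=16, l++
l=1 r=2: |1|<=|3| out[1]=9, r--
l=1 r=1: |1|<=|1| out[0]=1, r--

[1, 9, 16, 81, 144, 169, 256, 289, 324, 400, 441, 484, 529]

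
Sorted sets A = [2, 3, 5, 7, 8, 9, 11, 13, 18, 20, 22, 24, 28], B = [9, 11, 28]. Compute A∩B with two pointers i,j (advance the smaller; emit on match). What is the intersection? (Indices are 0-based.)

[i=0,j=0] 2<9 → i++
[i=1,j=0] 3<9 → i++
[i=2,j=0] 5<9 → i++
[i=3,j=0] 7<9 → i++
[i=4,j=0] 8<9 → i++
[i=5,j=0] 9==9 emit → i++,j++
[i=6,j=1] 11==11 emit → i++,j++
[i=7,j=2] 13<28 → i++
[i=8,j=2] 18<28 → i++
[i=9,j=2] 20<28 → i++
[i=10,j=2] 22<28 → i++
[i=11,j=2] 24<28 → i++
[i=12,j=2] 28==28 emit → i++,j++

intersection = [9, 11, 28]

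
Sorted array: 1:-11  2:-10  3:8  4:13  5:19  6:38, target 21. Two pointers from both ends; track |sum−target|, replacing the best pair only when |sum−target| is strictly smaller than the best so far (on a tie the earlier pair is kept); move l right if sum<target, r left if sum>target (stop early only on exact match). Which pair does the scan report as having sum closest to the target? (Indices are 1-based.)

[1,6] -11+38=27 d=6 * → r--
[1,5] -11+19=8 d=13 → l++
[2,5] -10+19=9 d=12 → l++
[3,5] 8+19=27 d=6 → r--
[3,4] 8+13=21 d=0 * → stop

pair (8, 13) with sum 21 (|Δ|=0)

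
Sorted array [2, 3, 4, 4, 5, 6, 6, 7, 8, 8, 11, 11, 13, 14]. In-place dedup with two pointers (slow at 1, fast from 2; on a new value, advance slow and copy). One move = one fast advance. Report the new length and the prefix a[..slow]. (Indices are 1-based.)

(s=1,f=2) a[fast]=3≠a[slow]=2 write a[2]=3 → slow++,fast++
(s=2,f=3) a[fast]=4≠a[slow]=3 write a[3]=4 → slow++,fast++
(s=3,f=4) a[fast]=4=a[slow] dup → fast++
(s=3,f=5) a[fast]=5≠a[slow]=4 write a[4]=5 → slow++,fast++
(s=4,f=6) a[fast]=6≠a[slow]=5 write a[5]=6 → slow++,fast++
(s=5,f=7) a[fast]=6=a[slow] dup → fast++
(s=5,f=8) a[fast]=7≠a[slow]=6 write a[6]=7 → slow++,fast++
(s=6,f=9) a[fast]=8≠a[slow]=7 write a[7]=8 → slow++,fast++
(s=7,f=10) a[fast]=8=a[slow] dup → fast++
(s=7,f=11) a[fast]=11≠a[slow]=8 write a[8]=11 → slow++,fast++
(s=8,f=12) a[fast]=11=a[slow] dup → fast++
(s=8,f=13) a[fast]=13≠a[slow]=11 write a[9]=13 → slow++,fast++
(s=9,f=14) a[fast]=14≠a[slow]=13 write a[10]=14 → slow++,fast++

length 10; prefix = [2, 3, 4, 5, 6, 7, 8, 11, 13, 14]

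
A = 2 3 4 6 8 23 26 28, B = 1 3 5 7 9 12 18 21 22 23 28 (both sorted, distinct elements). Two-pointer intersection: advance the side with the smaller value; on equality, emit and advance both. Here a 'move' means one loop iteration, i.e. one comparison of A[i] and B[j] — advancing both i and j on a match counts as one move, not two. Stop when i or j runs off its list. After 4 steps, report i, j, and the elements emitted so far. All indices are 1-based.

i=4, j=3, emitted=[3]

[i=1,j=1] 2>1 → j++
[i=1,j=2] 2<3 → i++
[i=2,j=2] 3==3 emit → i++,j++
[i=3,j=3] 4<5 → i++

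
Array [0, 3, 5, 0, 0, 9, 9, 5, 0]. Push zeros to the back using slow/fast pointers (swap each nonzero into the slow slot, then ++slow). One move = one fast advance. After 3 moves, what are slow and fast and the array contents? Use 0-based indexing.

slow=2, fast=3, a=[3, 5, 0, 0, 0, 9, 9, 5, 0]

(s=0,f=0) a[fast]=0 → fast++
(s=0,f=1) a[fast]=3≠0 swap→a[0]=3 → slow++,fast++
(s=1,f=2) a[fast]=5≠0 swap→a[1]=5 → slow++,fast++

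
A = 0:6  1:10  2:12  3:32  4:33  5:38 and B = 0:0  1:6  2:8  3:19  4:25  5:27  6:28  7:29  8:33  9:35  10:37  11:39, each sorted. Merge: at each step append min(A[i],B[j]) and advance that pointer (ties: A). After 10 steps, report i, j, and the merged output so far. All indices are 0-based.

i=3, j=7, merged so far=[0, 6, 6, 8, 10, 12, 19, 25, 27, 28]

[i=0,j=0] A[i]=6>B[j]=0 take 0 → j++
[i=0,j=1] A[i]=6<=B[j]=6 take 6 → i++
[i=1,j=1] A[i]=10>B[j]=6 take 6 → j++
[i=1,j=2] A[i]=10>B[j]=8 take 8 → j++
[i=1,j=3] A[i]=10<=B[j]=19 take 10 → i++
[i=2,j=3] A[i]=12<=B[j]=19 take 12 → i++
[i=3,j=3] A[i]=32>B[j]=19 take 19 → j++
[i=3,j=4] A[i]=32>B[j]=25 take 25 → j++
[i=3,j=5] A[i]=32>B[j]=27 take 27 → j++
[i=3,j=6] A[i]=32>B[j]=28 take 28 → j++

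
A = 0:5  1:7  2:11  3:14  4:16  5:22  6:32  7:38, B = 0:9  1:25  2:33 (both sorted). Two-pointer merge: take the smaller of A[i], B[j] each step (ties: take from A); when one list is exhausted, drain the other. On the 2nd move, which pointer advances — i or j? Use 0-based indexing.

i=0 j=0: A[i]=5<=B[j]=9 take 5, i++
i=1 j=0: A[i]=7<=B[j]=9 take 7, i++

i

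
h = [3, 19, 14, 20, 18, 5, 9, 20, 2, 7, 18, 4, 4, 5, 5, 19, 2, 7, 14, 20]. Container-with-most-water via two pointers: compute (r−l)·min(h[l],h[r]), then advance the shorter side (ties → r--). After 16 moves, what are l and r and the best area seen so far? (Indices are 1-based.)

l=4, r=7, best area=342

[1,20] min(3,20)*19=57 best=57 * → l++
[2,20] min(19,20)*18=342 best=342 * → l++
[3,20] min(14,20)*17=238 best=342 → l++
[4,20] min(20,20)*16=320 best=342 → r--
[4,19] min(20,14)*15=210 best=342 → r--
[4,18] min(20,7)*14=98 best=342 → r--
[4,17] min(20,2)*13=26 best=342 → r--
[4,16] min(20,19)*12=228 best=342 → r--
[4,15] min(20,5)*11=55 best=342 → r--
[4,14] min(20,5)*10=50 best=342 → r--
[4,13] min(20,4)*9=36 best=342 → r--
[4,12] min(20,4)*8=32 best=342 → r--
[4,11] min(20,18)*7=126 best=342 → r--
[4,10] min(20,7)*6=42 best=342 → r--
[4,9] min(20,2)*5=10 best=342 → r--
[4,8] min(20,20)*4=80 best=342 → r--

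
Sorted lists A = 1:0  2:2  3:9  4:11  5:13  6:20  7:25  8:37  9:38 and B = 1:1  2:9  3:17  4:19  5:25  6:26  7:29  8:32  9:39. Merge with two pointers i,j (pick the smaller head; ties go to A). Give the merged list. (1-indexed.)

[0, 1, 2, 9, 9, 11, 13, 17, 19, 20, 25, 25, 26, 29, 32, 37, 38, 39]

[i=1,j=1] A[i]=0<=B[j]=1 take 0 → i++
[i=2,j=1] A[i]=2>B[j]=1 take 1 → j++
[i=2,j=2] A[i]=2<=B[j]=9 take 2 → i++
[i=3,j=2] A[i]=9<=B[j]=9 take 9 → i++
[i=4,j=2] A[i]=11>B[j]=9 take 9 → j++
[i=4,j=3] A[i]=11<=B[j]=17 take 11 → i++
[i=5,j=3] A[i]=13<=B[j]=17 take 13 → i++
[i=6,j=3] A[i]=20>B[j]=17 take 17 → j++
[i=6,j=4] A[i]=20>B[j]=19 take 19 → j++
[i=6,j=5] A[i]=20<=B[j]=25 take 20 → i++
[i=7,j=5] A[i]=25<=B[j]=25 take 25 → i++
[i=8,j=5] A[i]=37>B[j]=25 take 25 → j++
[i=8,j=6] A[i]=37>B[j]=26 take 26 → j++
[i=8,j=7] A[i]=37>B[j]=29 take 29 → j++
[i=8,j=8] A[i]=37>B[j]=32 take 32 → j++
[i=8,j=9] A[i]=37<=B[j]=39 take 37 → i++
[i=9,j=9] A[i]=38<=B[j]=39 take 38 → i++
[i=10,j=9] A done, take B[j]=39 → j++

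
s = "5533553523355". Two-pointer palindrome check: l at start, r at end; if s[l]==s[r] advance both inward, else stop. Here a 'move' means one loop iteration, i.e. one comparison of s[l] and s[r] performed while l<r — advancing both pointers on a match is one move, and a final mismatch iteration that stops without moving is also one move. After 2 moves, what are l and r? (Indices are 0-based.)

[0,12] '5'=='5' → l++,r--
[1,11] '5'=='5' → l++,r--

l=2, r=10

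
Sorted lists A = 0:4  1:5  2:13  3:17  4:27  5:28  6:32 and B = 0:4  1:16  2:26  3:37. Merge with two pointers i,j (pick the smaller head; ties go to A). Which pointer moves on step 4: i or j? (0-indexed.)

[i=0,j=0] A[i]=4<=B[j]=4 take 4 → i++
[i=1,j=0] A[i]=5>B[j]=4 take 4 → j++
[i=1,j=1] A[i]=5<=B[j]=16 take 5 → i++
[i=2,j=1] A[i]=13<=B[j]=16 take 13 → i++

i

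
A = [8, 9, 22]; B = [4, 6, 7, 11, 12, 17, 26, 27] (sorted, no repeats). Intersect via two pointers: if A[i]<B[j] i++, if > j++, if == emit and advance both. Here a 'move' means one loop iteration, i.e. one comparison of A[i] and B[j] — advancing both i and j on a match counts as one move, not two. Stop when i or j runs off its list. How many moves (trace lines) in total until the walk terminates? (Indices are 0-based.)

i=0 j=0: 8>4, j++
i=0 j=1: 8>6, j++
i=0 j=2: 8>7, j++
i=0 j=3: 8<11, i++
i=1 j=3: 9<11, i++
i=2 j=3: 22>11, j++
i=2 j=4: 22>12, j++
i=2 j=5: 22>17, j++
i=2 j=6: 22<26, i++

9 moves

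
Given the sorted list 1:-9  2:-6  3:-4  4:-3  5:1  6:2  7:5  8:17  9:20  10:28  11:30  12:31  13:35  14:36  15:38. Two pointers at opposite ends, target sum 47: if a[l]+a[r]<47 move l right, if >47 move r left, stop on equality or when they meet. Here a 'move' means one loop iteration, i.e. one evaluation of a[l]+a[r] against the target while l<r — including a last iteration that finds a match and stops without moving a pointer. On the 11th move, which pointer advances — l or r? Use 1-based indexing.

r

l=1 r=15: -9+38=29 <47, l++
l=2 r=15: -6+38=32 <47, l++
l=3 r=15: -4+38=34 <47, l++
l=4 r=15: -3+38=35 <47, l++
l=5 r=15: 1+38=39 <47, l++
l=6 r=15: 2+38=40 <47, l++
l=7 r=15: 5+38=43 <47, l++
l=8 r=15: 17+38=55 >47, r--
l=8 r=14: 17+36=53 >47, r--
l=8 r=13: 17+35=52 >47, r--
l=8 r=12: 17+31=48 >47, r--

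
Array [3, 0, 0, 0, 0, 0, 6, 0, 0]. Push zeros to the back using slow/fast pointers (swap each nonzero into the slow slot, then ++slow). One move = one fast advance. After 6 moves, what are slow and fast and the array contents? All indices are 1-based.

slow=2, fast=7, a=[3, 0, 0, 0, 0, 0, 6, 0, 0]

(s=1,f=1) a[fast]=3≠0 swap→a[1]=3 → slow++,fast++
(s=2,f=2) a[fast]=0 → fast++
(s=2,f=3) a[fast]=0 → fast++
(s=2,f=4) a[fast]=0 → fast++
(s=2,f=5) a[fast]=0 → fast++
(s=2,f=6) a[fast]=0 → fast++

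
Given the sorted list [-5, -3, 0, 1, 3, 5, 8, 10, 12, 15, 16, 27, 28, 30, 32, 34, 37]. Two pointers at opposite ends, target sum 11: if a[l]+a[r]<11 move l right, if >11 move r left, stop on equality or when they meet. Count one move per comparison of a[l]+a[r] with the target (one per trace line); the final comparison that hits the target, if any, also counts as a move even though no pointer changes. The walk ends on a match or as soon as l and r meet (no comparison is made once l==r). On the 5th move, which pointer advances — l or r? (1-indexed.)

[1,17] -5+37=32 >11 → r--
[1,16] -5+34=29 >11 → r--
[1,15] -5+32=27 >11 → r--
[1,14] -5+30=25 >11 → r--
[1,13] -5+28=23 >11 → r--

r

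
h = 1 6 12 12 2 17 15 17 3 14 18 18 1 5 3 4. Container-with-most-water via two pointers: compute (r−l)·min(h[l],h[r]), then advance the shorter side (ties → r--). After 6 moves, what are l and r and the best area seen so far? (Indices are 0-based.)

l=2, r=11, best area=60

[0,15] min(1,4)*15=15 best=15 * → l++
[1,15] min(6,4)*14=56 best=56 * → r--
[1,14] min(6,3)*13=39 best=56 → r--
[1,13] min(6,5)*12=60 best=60 * → r--
[1,12] min(6,1)*11=11 best=60 → r--
[1,11] min(6,18)*10=60 best=60 → l++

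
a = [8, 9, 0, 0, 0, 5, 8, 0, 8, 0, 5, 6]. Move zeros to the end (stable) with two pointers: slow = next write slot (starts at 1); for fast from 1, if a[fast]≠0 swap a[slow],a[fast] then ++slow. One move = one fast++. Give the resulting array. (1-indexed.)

[8, 9, 5, 8, 8, 5, 6, 0, 0, 0, 0, 0]

slow=1 fast=1: a[fast]=8≠0 swap→a[1]=8, slow++,fast++
slow=2 fast=2: a[fast]=9≠0 swap→a[2]=9, slow++,fast++
slow=3 fast=3: a[fast]=0, fast++
slow=3 fast=4: a[fast]=0, fast++
slow=3 fast=5: a[fast]=0, fast++
slow=3 fast=6: a[fast]=5≠0 swap→a[3]=5, slow++,fast++
slow=4 fast=7: a[fast]=8≠0 swap→a[4]=8, slow++,fast++
slow=5 fast=8: a[fast]=0, fast++
slow=5 fast=9: a[fast]=8≠0 swap→a[5]=8, slow++,fast++
slow=6 fast=10: a[fast]=0, fast++
slow=6 fast=11: a[fast]=5≠0 swap→a[6]=5, slow++,fast++
slow=7 fast=12: a[fast]=6≠0 swap→a[7]=6, slow++,fast++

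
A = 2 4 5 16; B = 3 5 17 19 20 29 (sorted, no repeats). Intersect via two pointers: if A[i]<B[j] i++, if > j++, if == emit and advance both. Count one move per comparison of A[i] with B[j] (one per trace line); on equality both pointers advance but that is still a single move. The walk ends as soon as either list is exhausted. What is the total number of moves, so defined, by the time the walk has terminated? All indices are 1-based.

5 moves

i=1 j=1: 2<3, i++
i=2 j=1: 4>3, j++
i=2 j=2: 4<5, i++
i=3 j=2: 5==5 emit, i++,j++
i=4 j=3: 16<17, i++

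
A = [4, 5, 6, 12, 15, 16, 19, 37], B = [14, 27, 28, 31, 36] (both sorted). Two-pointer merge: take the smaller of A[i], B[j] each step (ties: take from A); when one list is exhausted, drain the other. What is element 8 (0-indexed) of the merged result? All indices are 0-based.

merged[8] = 27

i=0 j=0: A[i]=4<=B[j]=14 take 4, i++
i=1 j=0: A[i]=5<=B[j]=14 take 5, i++
i=2 j=0: A[i]=6<=B[j]=14 take 6, i++
i=3 j=0: A[i]=12<=B[j]=14 take 12, i++
i=4 j=0: A[i]=15>B[j]=14 take 14, j++
i=4 j=1: A[i]=15<=B[j]=27 take 15, i++
i=5 j=1: A[i]=16<=B[j]=27 take 16, i++
i=6 j=1: A[i]=19<=B[j]=27 take 19, i++
i=7 j=1: A[i]=37>B[j]=27 take 27, j++
i=7 j=2: A[i]=37>B[j]=28 take 28, j++
i=7 j=3: A[i]=37>B[j]=31 take 31, j++
i=7 j=4: A[i]=37>B[j]=36 take 36, j++
i=7 j=5: B done, take A[i]=37, i++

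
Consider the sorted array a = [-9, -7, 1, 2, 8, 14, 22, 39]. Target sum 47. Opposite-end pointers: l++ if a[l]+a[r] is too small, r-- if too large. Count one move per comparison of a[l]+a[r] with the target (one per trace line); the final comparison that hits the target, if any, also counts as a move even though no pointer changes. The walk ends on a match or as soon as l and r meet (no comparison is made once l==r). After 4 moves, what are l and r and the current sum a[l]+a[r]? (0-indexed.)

l=4, r=7, sum=47

[0,7] -9+39=30 <47 → l++
[1,7] -7+39=32 <47 → l++
[2,7] 1+39=40 <47 → l++
[3,7] 2+39=41 <47 → l++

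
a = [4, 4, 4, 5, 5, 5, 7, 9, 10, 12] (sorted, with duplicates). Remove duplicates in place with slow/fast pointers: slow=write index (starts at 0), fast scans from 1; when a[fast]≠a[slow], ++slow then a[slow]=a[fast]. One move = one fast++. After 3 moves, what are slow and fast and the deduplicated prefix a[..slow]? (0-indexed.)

(s=0,f=1) a[fast]=4=a[slow] dup → fast++
(s=0,f=2) a[fast]=4=a[slow] dup → fast++
(s=0,f=3) a[fast]=5≠a[slow]=4 write a[1]=5 → slow++,fast++

slow=1, fast=4, prefix=[4, 5]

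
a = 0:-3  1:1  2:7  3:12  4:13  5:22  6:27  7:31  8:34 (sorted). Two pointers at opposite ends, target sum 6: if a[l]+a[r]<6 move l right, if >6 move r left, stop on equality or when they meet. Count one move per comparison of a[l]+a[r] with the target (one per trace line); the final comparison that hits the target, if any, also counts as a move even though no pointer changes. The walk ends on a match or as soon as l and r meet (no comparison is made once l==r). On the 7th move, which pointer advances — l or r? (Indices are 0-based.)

l

l=0 r=8: -3+34=31 >6, r--
l=0 r=7: -3+31=28 >6, r--
l=0 r=6: -3+27=24 >6, r--
l=0 r=5: -3+22=19 >6, r--
l=0 r=4: -3+13=10 >6, r--
l=0 r=3: -3+12=9 >6, r--
l=0 r=2: -3+7=4 <6, l++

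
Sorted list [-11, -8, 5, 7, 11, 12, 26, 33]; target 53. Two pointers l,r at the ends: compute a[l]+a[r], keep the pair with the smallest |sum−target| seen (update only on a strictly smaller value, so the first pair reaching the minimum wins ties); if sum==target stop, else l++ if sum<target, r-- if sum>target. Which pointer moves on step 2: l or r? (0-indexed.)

l

l=0 r=7: -11+33=22 d=31 *, l++
l=1 r=7: -8+33=25 d=28 *, l++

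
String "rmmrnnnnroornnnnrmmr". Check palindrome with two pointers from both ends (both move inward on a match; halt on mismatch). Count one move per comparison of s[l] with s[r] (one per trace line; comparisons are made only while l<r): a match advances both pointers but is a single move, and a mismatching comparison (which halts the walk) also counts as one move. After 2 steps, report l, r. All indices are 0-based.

l=2, r=17

l=0 r=19: 'r'=='r', l++,r--
l=1 r=18: 'm'=='m', l++,r--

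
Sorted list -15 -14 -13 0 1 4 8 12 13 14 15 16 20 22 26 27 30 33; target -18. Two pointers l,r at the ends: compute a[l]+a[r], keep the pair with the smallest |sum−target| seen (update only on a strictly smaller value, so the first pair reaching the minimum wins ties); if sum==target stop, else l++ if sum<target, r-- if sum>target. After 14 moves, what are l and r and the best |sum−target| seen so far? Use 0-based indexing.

[0,17] -15+33=18 d=36 * → r--
[0,16] -15+30=15 d=33 * → r--
[0,15] -15+27=12 d=30 * → r--
[0,14] -15+26=11 d=29 * → r--
[0,13] -15+22=7 d=25 * → r--
[0,12] -15+20=5 d=23 * → r--
[0,11] -15+16=1 d=19 * → r--
[0,10] -15+15=0 d=18 * → r--
[0,9] -15+14=-1 d=17 * → r--
[0,8] -15+13=-2 d=16 * → r--
[0,7] -15+12=-3 d=15 * → r--
[0,6] -15+8=-7 d=11 * → r--
[0,5] -15+4=-11 d=7 * → r--
[0,4] -15+1=-14 d=4 * → r--

l=0, r=3, best |Δ|=4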